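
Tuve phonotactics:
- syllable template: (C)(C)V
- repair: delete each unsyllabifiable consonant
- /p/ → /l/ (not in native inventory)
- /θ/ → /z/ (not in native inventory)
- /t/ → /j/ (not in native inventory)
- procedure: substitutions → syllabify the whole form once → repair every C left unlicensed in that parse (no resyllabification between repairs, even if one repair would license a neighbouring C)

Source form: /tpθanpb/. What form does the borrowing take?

Substitution: /t/ → /j/, /p/ → /l/, /θ/ → /z/, giving /jlzanlb/.
The consonants /j/, /n/, /l/, /b/ cannot be parsed into a legal (C)(C)V syllable (no codas are permitted; onsets may contain at most 2 consonants).
Deleting the stranded consonants removes /j/, /n/, /l/, /b/.

lza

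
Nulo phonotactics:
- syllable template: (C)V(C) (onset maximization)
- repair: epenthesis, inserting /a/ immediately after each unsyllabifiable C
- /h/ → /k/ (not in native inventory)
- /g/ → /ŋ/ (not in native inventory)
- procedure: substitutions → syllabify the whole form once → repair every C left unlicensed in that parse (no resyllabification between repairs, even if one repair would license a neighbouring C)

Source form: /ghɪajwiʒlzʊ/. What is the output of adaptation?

Substitution: /g/ → /ŋ/, /h/ → /k/, giving /ŋkɪajwiʒlzʊ/.
The consonants /ŋ/, /l/ cannot be parsed into a legal (C)V(C) syllable (at most one coda consonant is licensed; onsets are limited to one consonant).
Inserting the epenthetic vowel yields /ŋ/ → /ŋa/, /l/ → /la/.

ŋakɪajwiʒlazʊ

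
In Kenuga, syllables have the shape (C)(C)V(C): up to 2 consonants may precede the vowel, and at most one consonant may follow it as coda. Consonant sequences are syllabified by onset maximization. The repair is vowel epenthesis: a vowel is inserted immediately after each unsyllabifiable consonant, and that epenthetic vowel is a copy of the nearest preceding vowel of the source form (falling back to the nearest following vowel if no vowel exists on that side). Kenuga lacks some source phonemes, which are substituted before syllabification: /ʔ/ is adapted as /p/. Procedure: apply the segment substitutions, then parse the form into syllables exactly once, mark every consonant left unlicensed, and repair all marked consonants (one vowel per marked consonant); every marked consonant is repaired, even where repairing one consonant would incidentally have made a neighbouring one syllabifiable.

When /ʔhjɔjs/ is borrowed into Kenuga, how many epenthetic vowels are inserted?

2

After substitution the input is /phjɔjs/.
The unsyllabifiable consonants are /p/, /s/; each receives one epenthetic vowel.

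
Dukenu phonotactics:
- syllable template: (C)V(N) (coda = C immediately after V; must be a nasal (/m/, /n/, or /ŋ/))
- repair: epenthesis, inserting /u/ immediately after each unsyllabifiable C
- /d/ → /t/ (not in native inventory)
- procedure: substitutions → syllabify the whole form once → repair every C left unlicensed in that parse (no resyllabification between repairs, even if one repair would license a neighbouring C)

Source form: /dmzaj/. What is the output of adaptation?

tumuzaju

Substitution: /d/ → /t/, giving /tmzaj/.
The consonants /t/, /m/, /j/ cannot be parsed into a legal (C)V(N) syllable (only a nasal (/m/, /n/, or /ŋ/) is licensed in coda position; onsets are limited to one consonant).
Inserting the epenthetic vowel yields /t/ → /tu/, /m/ → /mu/, /j/ → /ju/.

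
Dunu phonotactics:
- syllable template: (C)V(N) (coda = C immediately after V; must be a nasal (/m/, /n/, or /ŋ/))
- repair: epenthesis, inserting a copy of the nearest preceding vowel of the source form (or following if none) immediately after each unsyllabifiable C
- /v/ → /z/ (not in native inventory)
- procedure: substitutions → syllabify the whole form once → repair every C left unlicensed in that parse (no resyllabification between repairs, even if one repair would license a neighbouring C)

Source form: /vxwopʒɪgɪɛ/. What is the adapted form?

zoxowopoʒɪgɪɛ

Substitution: /v/ → /z/, giving /zxwopʒɪgɪɛ/.
The consonants /z/, /x/, /p/ cannot be parsed into a legal (C)V(N) syllable (only a nasal (/m/, /n/, or /ŋ/) is licensed in coda position; onsets are limited to one consonant).
Each unlicensed consonant becomes the onset of a new syllable: /z/ → /zo/, /x/ → /xo/, /p/ → /po/.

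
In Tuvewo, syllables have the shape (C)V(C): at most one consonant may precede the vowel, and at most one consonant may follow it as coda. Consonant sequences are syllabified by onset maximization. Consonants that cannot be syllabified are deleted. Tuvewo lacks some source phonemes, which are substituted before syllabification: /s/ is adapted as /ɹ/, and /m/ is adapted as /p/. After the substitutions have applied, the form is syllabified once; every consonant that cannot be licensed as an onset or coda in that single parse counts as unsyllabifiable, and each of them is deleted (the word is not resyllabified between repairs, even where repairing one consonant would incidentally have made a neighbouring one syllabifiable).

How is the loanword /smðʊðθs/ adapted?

ðʊð

Substitution: /s/ → /ɹ/, /m/ → /p/, giving /ɹpðʊðθɹ/.
Under (C)V(C), the unsyllabifiable consonants are /ɹ/, /p/, /θ/, /ɹ/ (at most one coda consonant is licensed; onsets are limited to one consonant).
Each unlicensed consonant is deleted: /ɹ/, /p/, /θ/, /ɹ/.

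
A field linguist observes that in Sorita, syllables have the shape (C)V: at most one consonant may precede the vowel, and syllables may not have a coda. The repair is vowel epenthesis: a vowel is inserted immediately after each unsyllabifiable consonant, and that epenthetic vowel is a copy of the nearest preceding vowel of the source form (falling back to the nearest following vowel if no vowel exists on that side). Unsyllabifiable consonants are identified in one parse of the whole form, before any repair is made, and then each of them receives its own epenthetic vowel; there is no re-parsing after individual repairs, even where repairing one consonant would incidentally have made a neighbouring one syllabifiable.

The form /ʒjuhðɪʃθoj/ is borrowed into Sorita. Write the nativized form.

ʒujuhuðɪʃɪθojo

The consonants /ʒ/, /h/, /ʃ/, /j/ cannot be parsed into a legal (C)V syllable (no codas are permitted; onsets are limited to one consonant).
Each unlicensed consonant becomes the onset of a new syllable: /ʒ/ → /ʒu/, /h/ → /hu/, /ʃ/ → /ʃɪ/, /j/ → /jo/.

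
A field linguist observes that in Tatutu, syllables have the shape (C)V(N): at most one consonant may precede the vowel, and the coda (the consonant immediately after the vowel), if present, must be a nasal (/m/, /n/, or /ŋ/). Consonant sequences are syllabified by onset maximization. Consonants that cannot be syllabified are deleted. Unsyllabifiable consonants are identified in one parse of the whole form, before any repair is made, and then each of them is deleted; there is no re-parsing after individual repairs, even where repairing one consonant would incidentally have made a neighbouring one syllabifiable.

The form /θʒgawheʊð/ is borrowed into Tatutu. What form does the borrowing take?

Syllabifying with onset maximization leaves /θ/, /ʒ/, /w/, /ð/ stranded (only a nasal (/m/, /n/, or /ŋ/) is licensed in coda position; onsets are limited to one consonant).
Each unlicensed consonant is deleted: /θ/, /ʒ/, /w/, /ð/.

gaheʊ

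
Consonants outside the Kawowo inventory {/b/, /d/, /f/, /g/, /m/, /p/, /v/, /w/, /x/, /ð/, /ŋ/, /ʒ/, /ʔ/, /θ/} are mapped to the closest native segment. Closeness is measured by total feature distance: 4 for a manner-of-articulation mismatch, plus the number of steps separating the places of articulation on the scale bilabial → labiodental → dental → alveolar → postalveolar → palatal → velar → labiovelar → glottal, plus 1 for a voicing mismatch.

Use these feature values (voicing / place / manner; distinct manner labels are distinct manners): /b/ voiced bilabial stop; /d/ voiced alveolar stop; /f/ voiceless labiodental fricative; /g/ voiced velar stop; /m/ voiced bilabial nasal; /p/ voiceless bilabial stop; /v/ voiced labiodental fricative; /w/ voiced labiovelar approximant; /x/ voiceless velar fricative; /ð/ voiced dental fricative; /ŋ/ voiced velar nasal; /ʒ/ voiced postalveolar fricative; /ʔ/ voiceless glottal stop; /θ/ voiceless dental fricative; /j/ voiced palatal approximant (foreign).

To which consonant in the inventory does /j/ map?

w

/w/ is closest: same manner (approximant), place distance 2 (palatal→labiovelar), same voicing; total 2. Next closest is /g/ at distance 5.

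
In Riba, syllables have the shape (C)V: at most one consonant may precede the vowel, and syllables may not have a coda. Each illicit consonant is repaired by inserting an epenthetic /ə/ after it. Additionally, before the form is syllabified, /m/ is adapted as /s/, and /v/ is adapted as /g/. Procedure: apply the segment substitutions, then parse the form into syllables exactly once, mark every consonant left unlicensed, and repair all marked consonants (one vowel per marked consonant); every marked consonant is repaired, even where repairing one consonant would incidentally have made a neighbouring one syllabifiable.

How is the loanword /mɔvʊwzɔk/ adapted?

Substitution: /m/ → /s/, /v/ → /g/, giving /sɔgʊwzɔk/.
Syllabifying with onset maximization leaves /w/, /k/ stranded (no codas are permitted; onsets are limited to one consonant).
Each unlicensed consonant becomes the onset of a new syllable: /w/ → /wə/, /k/ → /kə/.

sɔgʊwəzɔkə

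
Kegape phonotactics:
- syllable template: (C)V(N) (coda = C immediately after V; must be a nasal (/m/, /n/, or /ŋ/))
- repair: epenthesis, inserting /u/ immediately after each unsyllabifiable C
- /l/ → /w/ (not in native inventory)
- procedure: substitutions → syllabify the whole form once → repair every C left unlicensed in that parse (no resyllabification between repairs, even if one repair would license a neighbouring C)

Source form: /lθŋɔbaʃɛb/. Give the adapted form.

Substitution: /l/ → /w/, giving /wθŋɔbaʃɛb/.
The consonants /w/, /θ/, /b/ cannot be parsed into a legal (C)V(N) syllable (only a nasal (/m/, /n/, or /ŋ/) is licensed in coda position; onsets are limited to one consonant).
Inserting the epenthetic vowel yields /w/ → /wu/, /θ/ → /θu/, /b/ → /bu/.

wuθuŋɔbaʃɛbu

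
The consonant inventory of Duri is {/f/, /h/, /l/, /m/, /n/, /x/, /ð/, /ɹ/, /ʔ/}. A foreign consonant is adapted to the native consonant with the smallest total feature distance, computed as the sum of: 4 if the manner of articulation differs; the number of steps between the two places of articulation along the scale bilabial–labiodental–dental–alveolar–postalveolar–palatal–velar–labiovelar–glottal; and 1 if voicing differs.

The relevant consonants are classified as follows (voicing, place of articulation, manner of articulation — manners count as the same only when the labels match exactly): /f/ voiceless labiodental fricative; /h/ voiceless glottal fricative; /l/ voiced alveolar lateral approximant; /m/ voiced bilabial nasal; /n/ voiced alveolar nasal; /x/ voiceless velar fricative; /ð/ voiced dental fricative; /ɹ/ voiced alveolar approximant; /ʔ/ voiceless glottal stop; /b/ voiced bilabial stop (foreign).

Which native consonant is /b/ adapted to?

m

/m/ is closest: manner differs (stop→nasal, +4), place distance 0 (bilabial→bilabial), same voicing; total 4. Next closest is /f/ at distance 6.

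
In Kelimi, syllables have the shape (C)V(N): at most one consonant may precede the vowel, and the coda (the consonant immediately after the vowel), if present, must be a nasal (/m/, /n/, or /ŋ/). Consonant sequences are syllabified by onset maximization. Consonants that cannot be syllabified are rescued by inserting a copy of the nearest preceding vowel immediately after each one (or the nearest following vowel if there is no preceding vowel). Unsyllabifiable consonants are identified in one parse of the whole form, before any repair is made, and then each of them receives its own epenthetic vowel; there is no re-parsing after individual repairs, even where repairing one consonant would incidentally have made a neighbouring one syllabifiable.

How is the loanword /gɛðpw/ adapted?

Syllabifying with onset maximization leaves /ð/, /p/, /w/ stranded (only a nasal (/m/, /n/, or /ŋ/) is licensed in coda position; onsets are limited to one consonant).
Inserting the epenthetic vowel yields /ð/ → /ðɛ/, /p/ → /pɛ/, /w/ → /wɛ/.

gɛðɛpɛwɛ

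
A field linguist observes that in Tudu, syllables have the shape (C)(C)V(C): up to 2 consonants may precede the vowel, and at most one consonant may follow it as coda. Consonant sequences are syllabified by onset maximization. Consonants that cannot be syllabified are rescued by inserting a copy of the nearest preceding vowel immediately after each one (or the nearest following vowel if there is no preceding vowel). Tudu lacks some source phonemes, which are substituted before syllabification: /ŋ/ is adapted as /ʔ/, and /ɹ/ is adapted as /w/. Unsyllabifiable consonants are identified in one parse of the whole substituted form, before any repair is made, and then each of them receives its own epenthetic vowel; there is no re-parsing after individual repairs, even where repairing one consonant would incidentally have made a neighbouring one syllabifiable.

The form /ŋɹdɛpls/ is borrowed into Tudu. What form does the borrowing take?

Substitution: /ŋ/ → /ʔ/, /ɹ/ → /w/, giving /ʔwdɛpls/.
Under (C)(C)V(C), the unsyllabifiable consonants are /ʔ/, /l/, /s/ (at most one coda consonant is licensed; onsets may contain at most 2 consonants).
Epenthesis after each stranded consonant: /ʔ/ → /ʔɛ/, /l/ → /lɛ/, /s/ → /sɛ/.

ʔɛwdɛplɛsɛ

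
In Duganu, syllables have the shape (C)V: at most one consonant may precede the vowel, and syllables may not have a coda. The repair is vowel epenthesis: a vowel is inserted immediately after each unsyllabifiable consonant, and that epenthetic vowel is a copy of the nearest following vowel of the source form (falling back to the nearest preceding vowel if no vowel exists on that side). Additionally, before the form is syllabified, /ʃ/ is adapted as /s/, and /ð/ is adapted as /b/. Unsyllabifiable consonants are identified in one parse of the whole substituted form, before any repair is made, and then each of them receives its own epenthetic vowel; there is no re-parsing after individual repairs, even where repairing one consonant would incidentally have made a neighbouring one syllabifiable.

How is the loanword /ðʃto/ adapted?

Substitution: /ð/ → /b/, /ʃ/ → /s/, giving /bsto/.
Under (C)V, the unsyllabifiable consonants are /b/, /s/ (no codas are permitted; onsets are limited to one consonant).
Each unlicensed consonant becomes the onset of a new syllable: /b/ → /bo/, /s/ → /so/.

bosoto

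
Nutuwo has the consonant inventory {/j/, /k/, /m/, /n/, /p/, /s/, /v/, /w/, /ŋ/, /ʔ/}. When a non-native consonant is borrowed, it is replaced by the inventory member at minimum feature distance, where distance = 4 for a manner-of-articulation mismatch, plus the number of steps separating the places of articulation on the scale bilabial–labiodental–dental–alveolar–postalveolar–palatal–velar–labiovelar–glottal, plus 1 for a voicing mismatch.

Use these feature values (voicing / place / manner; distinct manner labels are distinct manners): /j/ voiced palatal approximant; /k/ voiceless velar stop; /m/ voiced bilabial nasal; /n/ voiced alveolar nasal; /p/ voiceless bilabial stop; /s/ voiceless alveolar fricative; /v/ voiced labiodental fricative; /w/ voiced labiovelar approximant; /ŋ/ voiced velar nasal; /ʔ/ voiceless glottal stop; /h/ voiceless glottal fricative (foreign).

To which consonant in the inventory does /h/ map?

ʔ

/ʔ/ is closest: manner differs (fricative→stop, +4), place distance 0 (glottal→glottal), same voicing; total 4. Next closest is /s/ at distance 5.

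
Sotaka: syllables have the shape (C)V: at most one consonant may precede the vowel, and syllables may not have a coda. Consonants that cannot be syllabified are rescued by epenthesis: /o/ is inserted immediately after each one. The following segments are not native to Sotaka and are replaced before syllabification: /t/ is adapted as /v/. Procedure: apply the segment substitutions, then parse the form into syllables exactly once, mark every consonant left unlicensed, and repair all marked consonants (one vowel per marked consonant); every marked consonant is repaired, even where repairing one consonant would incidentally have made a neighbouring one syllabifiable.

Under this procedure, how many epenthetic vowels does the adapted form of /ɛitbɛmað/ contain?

2

After substitution the input is /ɛivbɛmað/.
The unsyllabifiable consonants are /v/, /ð/; each receives one epenthetic vowel.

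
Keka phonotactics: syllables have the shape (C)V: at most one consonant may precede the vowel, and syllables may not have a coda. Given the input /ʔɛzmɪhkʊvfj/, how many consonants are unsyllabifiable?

5

Syllabifying with onset maximization leaves /z/, /h/, /v/, /f/, /j/ stranded (no codas are permitted; onsets are limited to one consonant).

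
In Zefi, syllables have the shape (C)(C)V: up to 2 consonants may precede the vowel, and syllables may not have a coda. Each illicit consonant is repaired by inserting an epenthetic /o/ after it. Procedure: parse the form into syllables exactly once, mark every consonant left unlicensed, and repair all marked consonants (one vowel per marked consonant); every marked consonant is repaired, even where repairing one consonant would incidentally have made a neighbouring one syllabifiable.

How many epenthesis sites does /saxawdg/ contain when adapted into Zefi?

3

The unsyllabifiable consonants are /w/, /d/, /g/; each receives one epenthetic vowel.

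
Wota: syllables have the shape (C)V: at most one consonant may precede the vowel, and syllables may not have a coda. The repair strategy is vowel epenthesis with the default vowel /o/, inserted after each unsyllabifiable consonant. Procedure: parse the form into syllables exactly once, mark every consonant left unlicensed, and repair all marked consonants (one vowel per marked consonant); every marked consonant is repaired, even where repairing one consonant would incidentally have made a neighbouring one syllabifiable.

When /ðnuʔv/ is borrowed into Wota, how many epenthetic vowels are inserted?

The unsyllabifiable consonants are /ð/, /ʔ/, /v/; each receives one epenthetic vowel.

3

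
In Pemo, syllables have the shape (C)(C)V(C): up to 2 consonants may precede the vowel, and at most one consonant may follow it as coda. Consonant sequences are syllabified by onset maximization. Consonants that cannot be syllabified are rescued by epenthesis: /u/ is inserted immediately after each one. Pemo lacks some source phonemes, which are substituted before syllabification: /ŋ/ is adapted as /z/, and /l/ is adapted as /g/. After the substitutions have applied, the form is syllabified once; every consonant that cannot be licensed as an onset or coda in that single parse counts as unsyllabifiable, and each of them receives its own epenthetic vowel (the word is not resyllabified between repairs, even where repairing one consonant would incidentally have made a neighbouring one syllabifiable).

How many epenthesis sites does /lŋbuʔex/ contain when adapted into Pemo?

1

After substitution the input is /gzbuʔex/.
The unsyllabifiable consonants are /g/; each receives one epenthetic vowel.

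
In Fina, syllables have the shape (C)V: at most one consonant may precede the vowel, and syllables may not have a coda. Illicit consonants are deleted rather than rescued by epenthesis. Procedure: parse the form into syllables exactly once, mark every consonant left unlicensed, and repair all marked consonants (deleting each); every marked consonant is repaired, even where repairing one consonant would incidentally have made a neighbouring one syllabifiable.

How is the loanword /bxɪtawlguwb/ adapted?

The consonants /b/, /w/, /l/, /w/, /b/ cannot be parsed into a legal (C)V syllable (no codas are permitted; onsets are limited to one consonant).
Deletion applies to /b/, /w/, /l/, /w/, /b/.

xɪtagu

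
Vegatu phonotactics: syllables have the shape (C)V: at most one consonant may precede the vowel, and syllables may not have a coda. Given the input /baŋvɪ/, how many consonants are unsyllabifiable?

Syllabifying with onset maximization leaves /ŋ/ stranded (no codas are permitted; onsets are limited to one consonant).

1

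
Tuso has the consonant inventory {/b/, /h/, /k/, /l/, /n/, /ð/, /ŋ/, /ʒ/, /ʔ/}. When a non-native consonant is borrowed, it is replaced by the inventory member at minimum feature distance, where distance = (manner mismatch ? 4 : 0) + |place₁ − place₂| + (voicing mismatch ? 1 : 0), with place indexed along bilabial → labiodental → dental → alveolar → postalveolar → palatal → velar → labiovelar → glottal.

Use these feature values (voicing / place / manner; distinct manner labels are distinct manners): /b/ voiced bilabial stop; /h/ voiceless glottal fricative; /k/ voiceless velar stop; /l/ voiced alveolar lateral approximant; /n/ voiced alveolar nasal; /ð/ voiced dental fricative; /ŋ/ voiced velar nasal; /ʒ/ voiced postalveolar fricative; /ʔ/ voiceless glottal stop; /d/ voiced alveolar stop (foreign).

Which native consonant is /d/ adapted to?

b

/b/ is closest: same manner (stop), place distance 3 (alveolar→bilabial), same voicing; total 3. Next closest is /k/ at distance 4.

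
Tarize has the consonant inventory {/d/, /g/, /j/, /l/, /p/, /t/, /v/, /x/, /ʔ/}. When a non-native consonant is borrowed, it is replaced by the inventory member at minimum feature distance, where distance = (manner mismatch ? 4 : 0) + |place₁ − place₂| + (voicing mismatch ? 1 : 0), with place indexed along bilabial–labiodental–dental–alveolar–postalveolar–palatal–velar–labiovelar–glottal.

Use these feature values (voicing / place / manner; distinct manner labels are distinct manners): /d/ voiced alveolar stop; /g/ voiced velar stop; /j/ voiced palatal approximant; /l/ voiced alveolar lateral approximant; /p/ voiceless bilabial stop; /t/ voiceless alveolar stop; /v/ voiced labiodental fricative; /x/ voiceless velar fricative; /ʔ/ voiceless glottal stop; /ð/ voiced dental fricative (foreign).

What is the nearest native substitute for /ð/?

/v/ is closest: same manner (fricative), place distance 1 (dental→labiodental), same voicing; total 1. Next closest is /d/ at distance 5.

v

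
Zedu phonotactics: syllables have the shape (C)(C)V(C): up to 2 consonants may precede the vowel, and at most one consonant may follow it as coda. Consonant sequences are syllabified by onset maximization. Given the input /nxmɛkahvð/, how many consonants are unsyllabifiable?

Syllabifying with onset maximization leaves /n/, /v/, /ð/ stranded (at most one coda consonant is licensed; onsets may contain at most 2 consonants).

3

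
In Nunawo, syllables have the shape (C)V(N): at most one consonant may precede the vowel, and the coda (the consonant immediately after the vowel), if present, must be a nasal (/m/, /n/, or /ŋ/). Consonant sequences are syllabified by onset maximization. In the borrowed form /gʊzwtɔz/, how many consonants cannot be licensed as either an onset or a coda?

Under (C)V(N), the unsyllabifiable consonants are /z/, /w/, /z/ (only a nasal (/m/, /n/, or /ŋ/) is licensed in coda position; onsets are limited to one consonant).

3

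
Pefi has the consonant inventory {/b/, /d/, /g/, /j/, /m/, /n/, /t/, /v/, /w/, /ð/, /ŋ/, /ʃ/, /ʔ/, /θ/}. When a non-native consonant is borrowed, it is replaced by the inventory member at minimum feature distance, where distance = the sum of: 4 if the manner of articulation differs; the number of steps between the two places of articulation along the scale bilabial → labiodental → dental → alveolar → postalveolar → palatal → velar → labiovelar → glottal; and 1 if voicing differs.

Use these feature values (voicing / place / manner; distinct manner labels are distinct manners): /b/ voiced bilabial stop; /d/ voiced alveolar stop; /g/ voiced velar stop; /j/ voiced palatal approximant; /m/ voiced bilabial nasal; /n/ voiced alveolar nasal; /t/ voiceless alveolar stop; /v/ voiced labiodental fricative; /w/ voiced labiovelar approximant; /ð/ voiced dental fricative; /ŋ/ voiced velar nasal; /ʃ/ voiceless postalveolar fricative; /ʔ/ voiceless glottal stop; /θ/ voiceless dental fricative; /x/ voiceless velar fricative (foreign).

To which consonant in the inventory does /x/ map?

/ʃ/ is closest: same manner (fricative), place distance 2 (velar→postalveolar), same voicing; total 2. Next closest is /θ/ at distance 4.

ʃ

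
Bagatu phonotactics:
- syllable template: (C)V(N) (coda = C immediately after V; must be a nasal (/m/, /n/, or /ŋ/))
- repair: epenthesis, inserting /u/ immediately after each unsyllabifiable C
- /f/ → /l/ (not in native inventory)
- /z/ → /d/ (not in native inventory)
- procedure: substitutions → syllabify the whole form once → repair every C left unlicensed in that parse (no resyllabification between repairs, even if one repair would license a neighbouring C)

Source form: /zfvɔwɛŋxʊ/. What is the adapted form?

Substitution: /z/ → /d/, /f/ → /l/, giving /dlvɔwɛŋxʊ/.
Under (C)V(N), the unsyllabifiable consonants are /d/, /l/ (only a nasal (/m/, /n/, or /ŋ/) is licensed in coda position; onsets are limited to one consonant).
Inserting the epenthetic vowel yields /d/ → /du/, /l/ → /lu/.

duluvɔwɛŋxʊ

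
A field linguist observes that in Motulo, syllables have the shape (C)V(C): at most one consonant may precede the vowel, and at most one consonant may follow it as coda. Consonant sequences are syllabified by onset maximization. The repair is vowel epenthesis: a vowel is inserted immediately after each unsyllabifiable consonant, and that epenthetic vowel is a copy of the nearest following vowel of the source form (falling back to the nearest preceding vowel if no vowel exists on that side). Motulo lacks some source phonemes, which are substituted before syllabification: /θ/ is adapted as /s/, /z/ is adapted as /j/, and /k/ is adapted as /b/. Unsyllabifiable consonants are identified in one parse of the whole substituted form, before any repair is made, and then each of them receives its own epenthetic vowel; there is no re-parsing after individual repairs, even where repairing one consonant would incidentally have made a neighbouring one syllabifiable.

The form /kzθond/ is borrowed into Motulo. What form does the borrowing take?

Substitution: /k/ → /b/, /z/ → /j/, /θ/ → /s/, giving /bjsond/.
The consonants /b/, /j/, /d/ cannot be parsed into a legal (C)V(C) syllable (at most one coda consonant is licensed; onsets are limited to one consonant).
Inserting the epenthetic vowel yields /b/ → /bo/, /j/ → /jo/, /d/ → /do/.

bojosondo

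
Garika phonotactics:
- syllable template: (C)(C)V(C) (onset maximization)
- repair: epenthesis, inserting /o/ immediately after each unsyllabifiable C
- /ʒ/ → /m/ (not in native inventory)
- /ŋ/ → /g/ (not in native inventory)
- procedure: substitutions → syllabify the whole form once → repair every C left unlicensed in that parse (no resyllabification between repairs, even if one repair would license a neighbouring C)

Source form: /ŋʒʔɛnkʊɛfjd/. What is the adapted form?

Substitution: /ŋ/ → /g/, /ʒ/ → /m/, giving /gmʔɛnkʊɛfjd/.
The consonants /g/, /j/, /d/ cannot be parsed into a legal (C)(C)V(C) syllable (at most one coda consonant is licensed; onsets may contain at most 2 consonants).
Each unlicensed consonant becomes the onset of a new syllable: /g/ → /go/, /j/ → /jo/, /d/ → /do/.

gomʔɛnkʊɛfjodo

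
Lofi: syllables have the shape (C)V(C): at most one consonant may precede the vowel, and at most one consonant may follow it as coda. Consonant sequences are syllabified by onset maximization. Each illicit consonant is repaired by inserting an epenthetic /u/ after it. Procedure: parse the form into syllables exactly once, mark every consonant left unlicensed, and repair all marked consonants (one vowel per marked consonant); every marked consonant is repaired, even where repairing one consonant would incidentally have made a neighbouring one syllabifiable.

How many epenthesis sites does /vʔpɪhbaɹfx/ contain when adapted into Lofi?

4

The unsyllabifiable consonants are /v/, /ʔ/, /f/, /x/; each receives one epenthetic vowel.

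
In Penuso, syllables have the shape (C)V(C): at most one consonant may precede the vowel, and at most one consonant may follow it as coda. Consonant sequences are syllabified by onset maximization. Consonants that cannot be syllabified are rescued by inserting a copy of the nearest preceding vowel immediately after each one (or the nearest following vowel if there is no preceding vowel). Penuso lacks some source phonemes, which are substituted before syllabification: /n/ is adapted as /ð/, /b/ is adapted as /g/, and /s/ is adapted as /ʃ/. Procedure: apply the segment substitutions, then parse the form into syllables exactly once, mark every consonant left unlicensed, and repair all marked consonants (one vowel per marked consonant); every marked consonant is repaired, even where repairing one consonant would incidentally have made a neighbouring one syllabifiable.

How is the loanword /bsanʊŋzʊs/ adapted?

Substitution: /b/ → /g/, /s/ → /ʃ/, /n/ → /ð/, giving /gʃaðʊŋzʊʃ/.
Syllabifying with onset maximization leaves /g/ stranded (at most one coda consonant is licensed; onsets are limited to one consonant).
Each unlicensed consonant becomes the onset of a new syllable: /g/ → /ga/.

gaʃaðʊŋzʊʃ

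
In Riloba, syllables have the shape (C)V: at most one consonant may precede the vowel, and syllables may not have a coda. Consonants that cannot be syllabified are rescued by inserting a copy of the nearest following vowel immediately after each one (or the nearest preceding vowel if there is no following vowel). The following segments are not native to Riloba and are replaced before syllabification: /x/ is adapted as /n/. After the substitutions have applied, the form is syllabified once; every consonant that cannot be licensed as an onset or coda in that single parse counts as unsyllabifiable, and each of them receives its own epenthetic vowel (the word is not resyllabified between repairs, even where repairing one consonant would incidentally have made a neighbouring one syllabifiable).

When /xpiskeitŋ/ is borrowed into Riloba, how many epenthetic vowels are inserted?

4

After substitution the input is /npiskeitŋ/.
The unsyllabifiable consonants are /n/, /s/, /t/, /ŋ/; each receives one epenthetic vowel.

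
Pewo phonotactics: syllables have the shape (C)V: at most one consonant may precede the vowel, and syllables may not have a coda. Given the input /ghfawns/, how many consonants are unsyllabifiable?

The consonants /g/, /h/, /w/, /n/, /s/ cannot be parsed into a legal (C)V syllable (no codas are permitted; onsets are limited to one consonant).

5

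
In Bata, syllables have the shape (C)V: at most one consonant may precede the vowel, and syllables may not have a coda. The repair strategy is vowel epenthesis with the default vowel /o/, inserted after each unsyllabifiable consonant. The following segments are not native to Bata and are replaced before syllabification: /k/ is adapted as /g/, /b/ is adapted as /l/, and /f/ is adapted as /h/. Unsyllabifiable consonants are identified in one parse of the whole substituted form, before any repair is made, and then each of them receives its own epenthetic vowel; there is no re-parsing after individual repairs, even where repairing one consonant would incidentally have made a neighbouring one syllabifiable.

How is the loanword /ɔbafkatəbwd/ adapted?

Substitution: /b/ → /l/, /f/ → /h/, /k/ → /g/, giving /ɔlahgatəlwd/.
The consonants /h/, /l/, /w/, /d/ cannot be parsed into a legal (C)V syllable (no codas are permitted; onsets are limited to one consonant).
Inserting the epenthetic vowel yields /h/ → /ho/, /l/ → /lo/, /w/ → /wo/, /d/ → /do/.

ɔlahogatəlowodo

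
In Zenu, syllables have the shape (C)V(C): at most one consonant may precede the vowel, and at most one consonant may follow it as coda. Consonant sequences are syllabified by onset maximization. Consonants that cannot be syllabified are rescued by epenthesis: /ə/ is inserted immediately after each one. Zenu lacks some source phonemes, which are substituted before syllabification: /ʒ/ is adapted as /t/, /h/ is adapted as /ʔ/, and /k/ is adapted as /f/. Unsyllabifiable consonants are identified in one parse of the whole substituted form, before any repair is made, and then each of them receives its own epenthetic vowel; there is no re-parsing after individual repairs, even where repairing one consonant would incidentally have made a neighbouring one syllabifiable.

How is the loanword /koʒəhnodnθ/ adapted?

fotəʔnodnəθə

Substitution: /k/ → /f/, /ʒ/ → /t/, /h/ → /ʔ/, giving /fotəʔnodnθ/.
The consonants /n/, /θ/ cannot be parsed into a legal (C)V(C) syllable (at most one coda consonant is licensed; onsets are limited to one consonant).
Each unlicensed consonant becomes the onset of a new syllable: /n/ → /nə/, /θ/ → /θə/.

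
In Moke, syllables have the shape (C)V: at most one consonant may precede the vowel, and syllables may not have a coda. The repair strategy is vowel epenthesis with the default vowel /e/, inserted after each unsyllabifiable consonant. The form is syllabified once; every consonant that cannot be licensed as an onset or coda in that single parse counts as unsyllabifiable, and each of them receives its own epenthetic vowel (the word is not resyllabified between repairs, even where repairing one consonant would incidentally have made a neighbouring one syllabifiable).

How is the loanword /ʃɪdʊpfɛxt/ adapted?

ʃɪdʊpefɛxete

Under (C)V, the unsyllabifiable consonants are /p/, /x/, /t/ (no codas are permitted; onsets are limited to one consonant).
Each unlicensed consonant becomes the onset of a new syllable: /p/ → /pe/, /x/ → /xe/, /t/ → /te/.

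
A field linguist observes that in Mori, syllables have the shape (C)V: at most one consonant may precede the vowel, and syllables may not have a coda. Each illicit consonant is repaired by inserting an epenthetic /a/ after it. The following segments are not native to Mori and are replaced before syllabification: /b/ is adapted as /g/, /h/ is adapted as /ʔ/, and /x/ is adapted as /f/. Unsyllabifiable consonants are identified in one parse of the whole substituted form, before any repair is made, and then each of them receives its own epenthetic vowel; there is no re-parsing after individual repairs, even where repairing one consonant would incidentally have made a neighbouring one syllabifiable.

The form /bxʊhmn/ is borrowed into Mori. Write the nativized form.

gafʊʔamana

Substitution: /b/ → /g/, /x/ → /f/, /h/ → /ʔ/, giving /gfʊʔmn/.
Under (C)V, the unsyllabifiable consonants are /g/, /ʔ/, /m/, /n/ (no codas are permitted; onsets are limited to one consonant).
Inserting the epenthetic vowel yields /g/ → /ga/, /ʔ/ → /ʔa/, /m/ → /ma/, /n/ → /na/.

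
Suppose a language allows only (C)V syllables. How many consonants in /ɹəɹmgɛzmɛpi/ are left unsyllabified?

3

The consonants /ɹ/, /m/, /z/ cannot be parsed into a legal (C)V syllable (no codas are permitted; onsets are limited to one consonant).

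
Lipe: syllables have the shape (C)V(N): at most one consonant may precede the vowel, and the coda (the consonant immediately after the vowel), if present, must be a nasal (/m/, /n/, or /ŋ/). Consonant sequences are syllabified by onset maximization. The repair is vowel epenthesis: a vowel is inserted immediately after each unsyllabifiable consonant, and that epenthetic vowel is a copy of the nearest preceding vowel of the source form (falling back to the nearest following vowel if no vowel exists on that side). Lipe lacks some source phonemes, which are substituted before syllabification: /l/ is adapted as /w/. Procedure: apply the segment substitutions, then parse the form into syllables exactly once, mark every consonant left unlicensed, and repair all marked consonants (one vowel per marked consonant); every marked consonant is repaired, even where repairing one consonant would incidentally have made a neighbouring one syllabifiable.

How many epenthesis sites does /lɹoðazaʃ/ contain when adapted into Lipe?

2

After substitution the input is /wɹoðazaʃ/.
The unsyllabifiable consonants are /w/, /ʃ/; each receives one epenthetic vowel.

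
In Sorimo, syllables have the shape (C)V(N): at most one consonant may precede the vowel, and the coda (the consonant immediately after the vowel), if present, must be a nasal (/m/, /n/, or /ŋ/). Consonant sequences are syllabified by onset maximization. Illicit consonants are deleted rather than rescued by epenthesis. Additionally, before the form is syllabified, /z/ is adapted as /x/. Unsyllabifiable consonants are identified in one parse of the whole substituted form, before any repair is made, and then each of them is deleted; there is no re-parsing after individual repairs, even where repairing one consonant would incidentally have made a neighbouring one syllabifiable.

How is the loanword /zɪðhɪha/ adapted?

Substitution: /z/ → /x/, giving /xɪðhɪha/.
Syllabifying with onset maximization leaves /ð/ stranded (only a nasal (/m/, /n/, or /ŋ/) is licensed in coda position; onsets are limited to one consonant).
Each unlicensed consonant is deleted: /ð/.

xɪhɪha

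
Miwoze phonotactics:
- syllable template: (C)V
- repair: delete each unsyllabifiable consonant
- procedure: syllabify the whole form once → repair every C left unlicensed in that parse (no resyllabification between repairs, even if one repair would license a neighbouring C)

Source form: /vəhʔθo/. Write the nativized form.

The consonants /h/, /ʔ/ cannot be parsed into a legal (C)V syllable (no codas are permitted; onsets are limited to one consonant).
Each unlicensed consonant is deleted: /h/, /ʔ/.

vəθo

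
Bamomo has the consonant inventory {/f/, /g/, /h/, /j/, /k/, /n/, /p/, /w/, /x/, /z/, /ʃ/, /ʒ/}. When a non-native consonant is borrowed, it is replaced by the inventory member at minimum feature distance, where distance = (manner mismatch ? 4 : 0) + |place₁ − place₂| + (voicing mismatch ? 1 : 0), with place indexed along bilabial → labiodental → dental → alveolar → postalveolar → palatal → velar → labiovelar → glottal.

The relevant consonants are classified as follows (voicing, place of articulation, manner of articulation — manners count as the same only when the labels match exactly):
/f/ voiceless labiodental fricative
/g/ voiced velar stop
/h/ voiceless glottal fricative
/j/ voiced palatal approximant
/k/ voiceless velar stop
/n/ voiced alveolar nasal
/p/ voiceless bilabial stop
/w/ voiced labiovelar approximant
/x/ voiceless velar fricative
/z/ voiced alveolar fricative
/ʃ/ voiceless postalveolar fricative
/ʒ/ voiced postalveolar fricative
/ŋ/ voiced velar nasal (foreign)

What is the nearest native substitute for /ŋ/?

/n/ is closest: same manner (nasal), place distance 3 (velar→alveolar), same voicing; total 3. Next closest is /g/ at distance 4.

n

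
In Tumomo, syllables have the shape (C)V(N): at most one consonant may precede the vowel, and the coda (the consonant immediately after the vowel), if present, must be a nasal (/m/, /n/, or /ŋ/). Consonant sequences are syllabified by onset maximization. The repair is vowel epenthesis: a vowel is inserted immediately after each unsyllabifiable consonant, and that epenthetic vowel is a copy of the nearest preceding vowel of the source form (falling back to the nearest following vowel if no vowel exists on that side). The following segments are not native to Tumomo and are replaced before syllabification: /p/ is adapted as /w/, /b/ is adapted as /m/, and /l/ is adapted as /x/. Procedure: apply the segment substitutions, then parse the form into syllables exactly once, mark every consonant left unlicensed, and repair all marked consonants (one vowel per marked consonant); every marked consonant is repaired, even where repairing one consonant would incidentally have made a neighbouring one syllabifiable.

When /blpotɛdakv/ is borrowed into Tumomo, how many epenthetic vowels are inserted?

After substitution the input is /mxwotɛdakv/.
The unsyllabifiable consonants are /m/, /x/, /k/, /v/; each receives one epenthetic vowel.

4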